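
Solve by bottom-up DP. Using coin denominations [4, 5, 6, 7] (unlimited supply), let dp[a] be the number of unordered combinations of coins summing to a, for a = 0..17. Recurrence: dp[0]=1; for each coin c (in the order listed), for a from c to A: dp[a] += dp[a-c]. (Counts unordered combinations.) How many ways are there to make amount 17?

after  coin     0     1     2     3     4     5     6     7     8     9    10    11    12    13    14    15    16    17
          4     1     0     0     0     1     0     0     0     1     0     0     0     1     0     0     0     1     0
          5     1     0     0     0     1     1     0     0     1     1     1     0     1     1     1     1     1     1
          6     1     0     0     0     1     1     1     0     1     1     2     1     2     1     2     2     3     2
          7     1     0     0     0     1     1     1     1     1     1     2     2     3     2     3     3     4     4

4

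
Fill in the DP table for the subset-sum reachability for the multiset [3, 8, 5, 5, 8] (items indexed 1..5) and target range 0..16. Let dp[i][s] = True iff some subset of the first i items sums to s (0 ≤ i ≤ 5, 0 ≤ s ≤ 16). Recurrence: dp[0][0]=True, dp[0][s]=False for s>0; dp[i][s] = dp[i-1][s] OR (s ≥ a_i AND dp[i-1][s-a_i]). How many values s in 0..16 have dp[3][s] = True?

7

i\s   0   1   2   3   4   5   6   7   8   9  10  11  12  13  14  15  16
  0   T   F   F   F   F   F   F   F   F   F   F   F   F   F   F   F   F
  1   T   F   F   T   F   F   F   F   F   F   F   F   F   F   F   F   F
  2   T   F   F   T   F   F   F   F   T   F   F   T   F   F   F   F   F
  3   T   F   F   T   F   T   F   F   T   F   F   T   F   T   F   F   T
  4   T   F   F   T   F   T   F   F   T   F   T   T   F   T   F   F   T
  5   T   F   F   T   F   T   F   F   T   F   T   T   F   T   F   F   T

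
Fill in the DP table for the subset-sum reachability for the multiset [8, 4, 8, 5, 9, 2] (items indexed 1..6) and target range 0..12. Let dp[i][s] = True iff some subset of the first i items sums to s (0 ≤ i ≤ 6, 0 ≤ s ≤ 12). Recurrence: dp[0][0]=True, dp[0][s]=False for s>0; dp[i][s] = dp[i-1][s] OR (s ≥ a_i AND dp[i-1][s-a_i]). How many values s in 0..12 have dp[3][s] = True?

i\s   0   1   2   3   4   5   6   7   8   9  10  11  12
  0   T   F   F   F   F   F   F   F   F   F   F   F   F
  1   T   F   F   F   F   F   F   F   T   F   F   F   F
  2   T   F   F   F   T   F   F   F   T   F   F   F   T
  3   T   F   F   F   T   F   F   F   T   F   F   F   T
  4   T   F   F   F   T   T   F   F   T   T   F   F   T
  5   T   F   F   F   T   T   F   F   T   T   F   F   T
  6   T   F   T   F   T   T   T   T   T   T   T   T   T

4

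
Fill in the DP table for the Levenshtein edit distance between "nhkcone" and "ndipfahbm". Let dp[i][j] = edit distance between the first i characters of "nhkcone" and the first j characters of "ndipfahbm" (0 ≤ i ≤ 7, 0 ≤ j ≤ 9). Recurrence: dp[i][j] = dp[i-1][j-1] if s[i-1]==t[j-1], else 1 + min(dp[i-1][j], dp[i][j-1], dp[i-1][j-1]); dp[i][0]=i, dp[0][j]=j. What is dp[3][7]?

   ''  n  d  i  p  f  a  h  b  m
''  0  1  2  3  4  5  6  7  8  9
 n  1  0  1  2  3  4  5  6  7  8
 h  2  1  1  2  3  4  5  5  6  7
 k  3  2  2  2  3  4  5  6  6  7
 c  4  3  3  3  3  4  5  6  7  7
 o  5  4  4  4  4  4  5  6  7  8
 n  6  5  5  5  5  5  5  6  7  8
 e  7  6  6  6  6  6  6  6  7  8

6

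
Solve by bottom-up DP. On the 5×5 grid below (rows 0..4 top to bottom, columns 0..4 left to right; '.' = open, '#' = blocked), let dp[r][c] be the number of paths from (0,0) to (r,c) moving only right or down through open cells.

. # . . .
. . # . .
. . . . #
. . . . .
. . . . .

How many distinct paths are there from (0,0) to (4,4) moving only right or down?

r\c   0   1   2   3   4
  0   1   0   0   0   0
  1   1   1   0   0   0
  2   1   2   2   2   0
  3   1   3   5   7   7
  4   1   4   9  16  23

23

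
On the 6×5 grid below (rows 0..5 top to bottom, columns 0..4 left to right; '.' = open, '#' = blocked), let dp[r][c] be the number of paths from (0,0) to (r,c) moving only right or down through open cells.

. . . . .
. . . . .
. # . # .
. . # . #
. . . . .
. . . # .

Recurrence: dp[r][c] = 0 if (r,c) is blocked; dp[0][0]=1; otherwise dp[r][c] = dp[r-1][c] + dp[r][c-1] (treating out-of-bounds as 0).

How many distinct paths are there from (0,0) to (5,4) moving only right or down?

2

r\c   0   1   2   3   4
  0   1   1   1   1   1
  1   1   2   3   4   5
  2   1   0   3   0   5
  3   1   1   0   0   0
  4   1   2   2   2   2
  5   1   3   5   0   2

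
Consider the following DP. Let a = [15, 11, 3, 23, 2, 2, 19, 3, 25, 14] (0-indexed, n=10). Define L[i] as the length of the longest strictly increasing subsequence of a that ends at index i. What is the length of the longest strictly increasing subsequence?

   i    0    1    2    3    4    5    6    7    8    9
a[i]   15   11    3   23    2    2   19    3   25   14
L[i]    1    1    1    2    1    1    2    2    3    3

3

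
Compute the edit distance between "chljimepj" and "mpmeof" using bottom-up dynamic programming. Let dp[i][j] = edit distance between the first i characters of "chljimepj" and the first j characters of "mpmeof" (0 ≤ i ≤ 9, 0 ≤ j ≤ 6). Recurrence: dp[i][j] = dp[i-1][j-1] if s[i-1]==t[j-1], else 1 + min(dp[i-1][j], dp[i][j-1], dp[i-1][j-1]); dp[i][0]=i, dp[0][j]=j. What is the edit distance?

   ''  m  p  m  e  o  f
''  0  1  2  3  4  5  6
 c  1  1  2  3  4  5  6
 h  2  2  2  3  4  5  6
 l  3  3  3  3  4  5  6
 j  4  4  4  4  4  5  6
 i  5  5  5  5  5  5  6
 m  6  5  6  5  6  6  6
 e  7  6  6  6  5  6  7
 p  8  7  6  7  6  6  7
 j  9  8  7  7  7  7  7

7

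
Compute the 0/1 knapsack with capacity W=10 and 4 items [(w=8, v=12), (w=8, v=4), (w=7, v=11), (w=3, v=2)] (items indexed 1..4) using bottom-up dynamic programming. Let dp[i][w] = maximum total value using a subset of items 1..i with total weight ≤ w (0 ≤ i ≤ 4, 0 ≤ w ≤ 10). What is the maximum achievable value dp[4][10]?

13

i\w   0   1   2   3   4   5   6   7   8   9  10
  0   0   0   0   0   0   0   0   0   0   0   0
  1   0   0   0   0   0   0   0   0  12  12  12
  2   0   0   0   0   0   0   0   0  12  12  12
  3   0   0   0   0   0   0   0  11  12  12  12
  4   0   0   0   2   2   2   2  11  12  12  13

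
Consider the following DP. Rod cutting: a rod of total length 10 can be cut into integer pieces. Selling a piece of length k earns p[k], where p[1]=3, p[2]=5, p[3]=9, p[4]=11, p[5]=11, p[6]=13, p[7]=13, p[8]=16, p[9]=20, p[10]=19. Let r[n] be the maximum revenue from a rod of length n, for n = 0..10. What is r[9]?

27

   n    0    1    2    3    4    5    6    7    8    9   10
r[n]    0    3    6    9   12   15   18   21   24   27   30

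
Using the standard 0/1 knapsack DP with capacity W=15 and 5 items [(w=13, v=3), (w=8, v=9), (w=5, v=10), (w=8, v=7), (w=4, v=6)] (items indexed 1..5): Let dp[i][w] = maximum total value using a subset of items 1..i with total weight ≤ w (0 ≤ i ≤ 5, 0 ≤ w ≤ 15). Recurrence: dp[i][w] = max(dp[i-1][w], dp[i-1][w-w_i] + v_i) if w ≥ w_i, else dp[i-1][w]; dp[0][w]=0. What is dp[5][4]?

i\w   0   1   2   3   4   5   6   7   8   9  10  11  12  13  14  15
  0   0   0   0   0   0   0   0   0   0   0   0   0   0   0   0   0
  1   0   0   0   0   0   0   0   0   0   0   0   0   0   3   3   3
  2   0   0   0   0   0   0   0   0   9   9   9   9   9   9   9   9
  3   0   0   0   0   0  10  10  10  10  10  10  10  10  19  19  19
  4   0   0   0   0   0  10  10  10  10  10  10  10  10  19  19  19
  5   0   0   0   0   6  10  10  10  10  16  16  16  16  19  19  19

6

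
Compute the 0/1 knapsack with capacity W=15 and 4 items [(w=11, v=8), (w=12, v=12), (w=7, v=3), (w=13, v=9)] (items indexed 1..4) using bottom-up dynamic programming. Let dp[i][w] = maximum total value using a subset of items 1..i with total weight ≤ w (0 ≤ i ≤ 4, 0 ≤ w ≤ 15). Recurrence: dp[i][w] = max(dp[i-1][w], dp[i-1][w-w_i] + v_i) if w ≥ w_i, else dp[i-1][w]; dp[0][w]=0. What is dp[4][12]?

i\w   0   1   2   3   4   5   6   7   8   9  10  11  12  13  14  15
  0   0   0   0   0   0   0   0   0   0   0   0   0   0   0   0   0
  1   0   0   0   0   0   0   0   0   0   0   0   8   8   8   8   8
  2   0   0   0   0   0   0   0   0   0   0   0   8  12  12  12  12
  3   0   0   0   0   0   0   0   3   3   3   3   8  12  12  12  12
  4   0   0   0   0   0   0   0   3   3   3   3   8  12  12  12  12

12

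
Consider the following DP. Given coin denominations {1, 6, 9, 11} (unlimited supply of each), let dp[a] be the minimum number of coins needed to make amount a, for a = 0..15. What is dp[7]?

 a  0  1  2  3  4  5  6  7  8  9 10 11 12 13 14 15
dp  0  1  2  3  4  5  1  2  3  1  2  1  2  3  4  2

2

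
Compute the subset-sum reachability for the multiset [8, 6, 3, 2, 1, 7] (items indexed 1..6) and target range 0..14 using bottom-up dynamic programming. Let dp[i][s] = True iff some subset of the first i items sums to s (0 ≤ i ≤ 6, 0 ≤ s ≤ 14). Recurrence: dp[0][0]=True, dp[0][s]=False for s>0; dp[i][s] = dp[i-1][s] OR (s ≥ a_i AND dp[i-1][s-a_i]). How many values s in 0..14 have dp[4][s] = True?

11

i\s   0   1   2   3   4   5   6   7   8   9  10  11  12  13  14
  0   T   F   F   F   F   F   F   F   F   F   F   F   F   F   F
  1   T   F   F   F   F   F   F   F   T   F   F   F   F   F   F
  2   T   F   F   F   F   F   T   F   T   F   F   F   F   F   T
  3   T   F   F   T   F   F   T   F   T   T   F   T   F   F   T
  4   T   F   T   T   F   T   T   F   T   T   T   T   F   T   T
  5   T   T   T   T   T   T   T   T   T   T   T   T   T   T   T
  6   T   T   T   T   T   T   T   T   T   T   T   T   T   T   T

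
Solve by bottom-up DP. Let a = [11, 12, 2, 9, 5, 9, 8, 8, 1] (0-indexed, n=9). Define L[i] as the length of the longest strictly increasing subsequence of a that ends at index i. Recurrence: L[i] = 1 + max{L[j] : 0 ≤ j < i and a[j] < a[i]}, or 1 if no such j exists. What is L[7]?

   i    0    1    2    3    4    5    6    7    8
a[i]   11   12    2    9    5    9    8    8    1
L[i]    1    2    1    2    2    3    3    3    1

3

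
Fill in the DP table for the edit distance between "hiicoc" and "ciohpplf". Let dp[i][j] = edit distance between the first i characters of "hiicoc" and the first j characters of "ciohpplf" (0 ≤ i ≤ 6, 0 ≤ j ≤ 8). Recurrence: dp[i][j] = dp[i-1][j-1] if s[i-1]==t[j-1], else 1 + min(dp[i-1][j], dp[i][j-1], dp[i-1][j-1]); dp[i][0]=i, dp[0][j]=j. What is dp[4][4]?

3

   ''  c  i  o  h  p  p  l  f
''  0  1  2  3  4  5  6  7  8
 h  1  1  2  3  3  4  5  6  7
 i  2  2  1  2  3  4  5  6  7
 i  3  3  2  2  3  4  5  6  7
 c  4  3  3  3  3  4  5  6  7
 o  5  4  4  3  4  4  5  6  7
 c  6  5  5  4  4  5  5  6  7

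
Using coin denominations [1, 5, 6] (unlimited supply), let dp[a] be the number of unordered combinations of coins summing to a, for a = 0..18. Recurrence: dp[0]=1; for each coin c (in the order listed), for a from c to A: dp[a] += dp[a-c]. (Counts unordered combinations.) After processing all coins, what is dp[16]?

after  coin     0     1     2     3     4     5     6     7     8     9    10    11    12    13    14    15    16    17    18
          1     1     1     1     1     1     1     1     1     1     1     1     1     1     1     1     1     1     1     1
          5     1     1     1     1     1     2     2     2     2     2     3     3     3     3     3     4     4     4     4
          6     1     1     1     1     1     2     3     3     3     3     4     5     6     6     6     7     8     9    10

8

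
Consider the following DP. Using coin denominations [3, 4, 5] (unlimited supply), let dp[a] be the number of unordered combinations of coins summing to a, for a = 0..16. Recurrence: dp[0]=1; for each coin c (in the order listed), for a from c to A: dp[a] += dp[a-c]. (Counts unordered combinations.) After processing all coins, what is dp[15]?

4

after  coin     0     1     2     3     4     5     6     7     8     9    10    11    12    13    14    15    16
          3     1     0     0     1     0     0     1     0     0     1     0     0     1     0     0     1     0
          4     1     0     0     1     1     0     1     1     1     1     1     1     2     1     1     2     2
          5     1     0     0     1     1     1     1     1     2     2     2     2     3     3     3     4     4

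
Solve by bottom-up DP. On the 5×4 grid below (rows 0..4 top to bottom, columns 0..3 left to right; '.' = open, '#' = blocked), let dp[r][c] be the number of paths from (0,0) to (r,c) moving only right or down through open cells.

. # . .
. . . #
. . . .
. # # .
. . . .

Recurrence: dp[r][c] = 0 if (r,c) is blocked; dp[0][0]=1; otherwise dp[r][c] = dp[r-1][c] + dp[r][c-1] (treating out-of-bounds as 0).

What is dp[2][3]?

r\c   0   1   2   3
  0   1   0   0   0
  1   1   1   1   0
  2   1   2   3   3
  3   1   0   0   3
  4   1   1   1   4

3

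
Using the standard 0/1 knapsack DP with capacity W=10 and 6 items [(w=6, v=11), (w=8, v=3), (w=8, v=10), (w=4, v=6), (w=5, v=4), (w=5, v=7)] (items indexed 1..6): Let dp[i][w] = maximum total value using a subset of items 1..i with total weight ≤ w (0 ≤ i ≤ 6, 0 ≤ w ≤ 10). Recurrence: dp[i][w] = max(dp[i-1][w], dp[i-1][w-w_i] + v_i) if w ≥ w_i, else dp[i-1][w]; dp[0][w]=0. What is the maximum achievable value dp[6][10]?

i\w   0   1   2   3   4   5   6   7   8   9  10
  0   0   0   0   0   0   0   0   0   0   0   0
  1   0   0   0   0   0   0  11  11  11  11  11
  2   0   0   0   0   0   0  11  11  11  11  11
  3   0   0   0   0   0   0  11  11  11  11  11
  4   0   0   0   0   6   6  11  11  11  11  17
  5   0   0   0   0   6   6  11  11  11  11  17
  6   0   0   0   0   6   7  11  11  11  13  17

17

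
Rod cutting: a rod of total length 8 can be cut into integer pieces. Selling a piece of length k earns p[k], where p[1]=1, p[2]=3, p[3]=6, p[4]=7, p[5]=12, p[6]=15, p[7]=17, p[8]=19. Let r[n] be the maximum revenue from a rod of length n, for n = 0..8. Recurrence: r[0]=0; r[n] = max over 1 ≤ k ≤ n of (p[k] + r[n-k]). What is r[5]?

12

   n    0    1    2    3    4    5    6    7    8
r[n]    0    1    3    6    7   12   15   17   19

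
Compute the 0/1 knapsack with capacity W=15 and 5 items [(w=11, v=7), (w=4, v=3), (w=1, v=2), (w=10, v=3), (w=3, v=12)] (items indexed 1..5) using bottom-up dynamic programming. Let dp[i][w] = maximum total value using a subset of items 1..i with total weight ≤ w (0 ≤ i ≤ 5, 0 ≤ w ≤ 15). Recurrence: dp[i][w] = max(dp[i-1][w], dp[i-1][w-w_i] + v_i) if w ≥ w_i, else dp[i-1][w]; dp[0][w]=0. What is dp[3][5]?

5

i\w   0   1   2   3   4   5   6   7   8   9  10  11  12  13  14  15
  0   0   0   0   0   0   0   0   0   0   0   0   0   0   0   0   0
  1   0   0   0   0   0   0   0   0   0   0   0   7   7   7   7   7
  2   0   0   0   0   3   3   3   3   3   3   3   7   7   7   7  10
  3   0   2   2   2   3   5   5   5   5   5   5   7   9   9   9  10
  4   0   2   2   2   3   5   5   5   5   5   5   7   9   9   9  10
  5   0   2   2  12  14  14  14  15  17  17  17  17  17  17  19  21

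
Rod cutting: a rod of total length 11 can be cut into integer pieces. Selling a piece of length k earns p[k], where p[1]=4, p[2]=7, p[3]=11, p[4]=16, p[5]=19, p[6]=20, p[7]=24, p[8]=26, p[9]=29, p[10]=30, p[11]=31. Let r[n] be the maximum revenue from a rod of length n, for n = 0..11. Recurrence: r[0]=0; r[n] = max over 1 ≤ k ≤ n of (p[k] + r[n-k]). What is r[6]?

24

   n    0    1    2    3    4    5    6    7    8    9   10   11
r[n]    0    4    8   12   16   20   24   28   32   36   40   44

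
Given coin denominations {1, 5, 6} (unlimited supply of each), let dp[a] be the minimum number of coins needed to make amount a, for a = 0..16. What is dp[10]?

2

 a  0  1  2  3  4  5  6  7  8  9 10 11 12 13 14 15 16
dp  0  1  2  3  4  1  1  2  3  4  2  2  2  3  4  3  3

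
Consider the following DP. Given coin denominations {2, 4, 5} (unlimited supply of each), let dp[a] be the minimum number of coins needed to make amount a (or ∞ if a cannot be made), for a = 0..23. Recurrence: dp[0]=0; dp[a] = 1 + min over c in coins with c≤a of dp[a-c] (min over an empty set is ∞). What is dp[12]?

3

 a  0  1  2  3  4  5  6  7  8  9 10 11 12 13 14 15 16 17 18 19 20 21 22 23
dp  0  -  1  -  1  1  2  2  2  2  2  3  3  3  3  3  4  4  4  4  4  5  5  5
(- denotes ∞ / unreachable)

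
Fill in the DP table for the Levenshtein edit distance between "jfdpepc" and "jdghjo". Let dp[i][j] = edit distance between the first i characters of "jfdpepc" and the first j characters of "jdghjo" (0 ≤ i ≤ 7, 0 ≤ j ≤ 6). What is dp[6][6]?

   ''  j  d  g  h  j  o
''  0  1  2  3  4  5  6
 j  1  0  1  2  3  4  5
 f  2  1  1  2  3  4  5
 d  3  2  1  2  3  4  5
 p  4  3  2  2  3  4  5
 e  5  4  3  3  3  4  5
 p  6  5  4  4  4  4  5
 c  7  6  5  5  5  5  5

5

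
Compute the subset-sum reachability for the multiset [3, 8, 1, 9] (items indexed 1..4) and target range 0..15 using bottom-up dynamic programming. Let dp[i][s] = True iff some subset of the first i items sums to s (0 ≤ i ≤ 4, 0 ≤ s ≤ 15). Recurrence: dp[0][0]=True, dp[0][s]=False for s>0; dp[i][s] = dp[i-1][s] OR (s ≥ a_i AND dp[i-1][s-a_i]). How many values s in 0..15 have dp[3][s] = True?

8

i\s   0   1   2   3   4   5   6   7   8   9  10  11  12  13  14  15
  0   T   F   F   F   F   F   F   F   F   F   F   F   F   F   F   F
  1   T   F   F   T   F   F   F   F   F   F   F   F   F   F   F   F
  2   T   F   F   T   F   F   F   F   T   F   F   T   F   F   F   F
  3   T   T   F   T   T   F   F   F   T   T   F   T   T   F   F   F
  4   T   T   F   T   T   F   F   F   T   T   T   T   T   T   F   F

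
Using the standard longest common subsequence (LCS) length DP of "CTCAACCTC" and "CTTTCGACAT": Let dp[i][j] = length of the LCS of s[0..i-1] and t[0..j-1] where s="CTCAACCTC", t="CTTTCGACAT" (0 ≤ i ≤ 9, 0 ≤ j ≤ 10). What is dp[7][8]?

   ''  C  T  T  T  C  G  A  C  A  T
''  0  0  0  0  0  0  0  0  0  0  0
 C  0  1  1  1  1  1  1  1  1  1  1
 T  0  1  2  2  2  2  2  2  2  2  2
 C  0  1  2  2  2  3  3  3  3  3  3
 A  0  1  2  2  2  3  3  4  4  4  4
 A  0  1  2  2  2  3  3  4  4  5  5
 C  0  1  2  2  2  3  3  4  5  5  5
 C  0  1  2  2  2  3  3  4  5  5  5
 T  0  1  2  3  3  3  3  4  5  5  6
 C  0  1  2  3  3  4  4  4  5  5  6

5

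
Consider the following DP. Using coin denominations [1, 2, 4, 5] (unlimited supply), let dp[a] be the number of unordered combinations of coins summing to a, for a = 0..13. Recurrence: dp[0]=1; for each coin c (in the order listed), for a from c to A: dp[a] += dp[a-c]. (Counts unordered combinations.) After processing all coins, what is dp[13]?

after  coin     0     1     2     3     4     5     6     7     8     9    10    11    12    13
          1     1     1     1     1     1     1     1     1     1     1     1     1     1     1
          2     1     1     2     2     3     3     4     4     5     5     6     6     7     7
          4     1     1     2     2     4     4     6     6     9     9    12    12    16    16
          5     1     1     2     2     4     5     7     8    11    13    17    19    24    27

27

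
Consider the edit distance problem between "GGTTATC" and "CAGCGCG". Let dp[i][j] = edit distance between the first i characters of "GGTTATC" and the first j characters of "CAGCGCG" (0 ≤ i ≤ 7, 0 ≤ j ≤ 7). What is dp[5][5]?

   ''  C  A  G  C  G  C  G
''  0  1  2  3  4  5  6  7
 G  1  1  2  2  3  4  5  6
 G  2  2  2  2  3  3  4  5
 T  3  3  3  3  3  4  4  5
 T  4  4  4  4  4  4  5  5
 A  5  5  4  5  5  5  5  6
 T  6  6  5  5  6  6  6  6
 C  7  6  6  6  5  6  6  7

5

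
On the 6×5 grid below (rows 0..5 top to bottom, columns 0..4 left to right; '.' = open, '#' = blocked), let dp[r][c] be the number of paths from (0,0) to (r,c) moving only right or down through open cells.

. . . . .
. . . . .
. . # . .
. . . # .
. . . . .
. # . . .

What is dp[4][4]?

18

r\c   0   1   2   3   4
  0   1   1   1   1   1
  1   1   2   3   4   5
  2   1   3   0   4   9
  3   1   4   4   0   9
  4   1   5   9   9  18
  5   1   0   9  18  36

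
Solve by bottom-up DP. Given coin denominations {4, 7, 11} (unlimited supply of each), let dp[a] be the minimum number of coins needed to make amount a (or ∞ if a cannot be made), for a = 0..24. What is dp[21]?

3

 a  0  1  2  3  4  5  6  7  8  9 10 11 12 13 14 15 16 17 18 19 20 21 22 23 24
dp  0  -  -  -  1  -  -  1  2  -  -  1  3  -  2  2  4  -  2  3  5  3  2  4  6
(- denotes ∞ / unreachable)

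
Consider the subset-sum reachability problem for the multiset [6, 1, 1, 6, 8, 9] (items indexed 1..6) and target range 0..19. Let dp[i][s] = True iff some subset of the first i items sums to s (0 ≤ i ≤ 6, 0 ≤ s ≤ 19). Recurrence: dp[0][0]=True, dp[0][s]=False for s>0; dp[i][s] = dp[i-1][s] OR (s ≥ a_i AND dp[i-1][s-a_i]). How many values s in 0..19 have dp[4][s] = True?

9

i\s   0   1   2   3   4   5   6   7   8   9  10  11  12  13  14  15  16  17  18  19
  0   T   F   F   F   F   F   F   F   F   F   F   F   F   F   F   F   F   F   F   F
  1   T   F   F   F   F   F   T   F   F   F   F   F   F   F   F   F   F   F   F   F
  2   T   T   F   F   F   F   T   T   F   F   F   F   F   F   F   F   F   F   F   F
  3   T   T   T   F   F   F   T   T   T   F   F   F   F   F   F   F   F   F   F   F
  4   T   T   T   F   F   F   T   T   T   F   F   F   T   T   T   F   F   F   F   F
  5   T   T   T   F   F   F   T   T   T   T   T   F   T   T   T   T   T   F   F   F
  6   T   T   T   F   F   F   T   T   T   T   T   T   T   T   T   T   T   T   T   T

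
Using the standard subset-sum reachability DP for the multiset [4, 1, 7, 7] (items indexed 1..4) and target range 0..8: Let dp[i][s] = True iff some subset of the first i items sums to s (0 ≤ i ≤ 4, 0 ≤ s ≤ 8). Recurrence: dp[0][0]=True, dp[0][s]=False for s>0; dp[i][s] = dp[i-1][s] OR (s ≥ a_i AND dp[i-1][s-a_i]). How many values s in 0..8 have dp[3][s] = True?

6

i\s   0   1   2   3   4   5   6   7   8
  0   T   F   F   F   F   F   F   F   F
  1   T   F   F   F   T   F   F   F   F
  2   T   T   F   F   T   T   F   F   F
  3   T   T   F   F   T   T   F   T   T
  4   T   T   F   F   T   T   F   T   T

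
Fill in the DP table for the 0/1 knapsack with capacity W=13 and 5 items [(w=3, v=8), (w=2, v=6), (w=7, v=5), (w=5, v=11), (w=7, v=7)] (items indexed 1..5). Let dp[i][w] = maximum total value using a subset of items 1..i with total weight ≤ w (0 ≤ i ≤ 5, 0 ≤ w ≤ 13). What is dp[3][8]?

14

i\w   0   1   2   3   4   5   6   7   8   9  10  11  12  13
  0   0   0   0   0   0   0   0   0   0   0   0   0   0   0
  1   0   0   0   8   8   8   8   8   8   8   8   8   8   8
  2   0   0   6   8   8  14  14  14  14  14  14  14  14  14
  3   0   0   6   8   8  14  14  14  14  14  14  14  19  19
  4   0   0   6   8   8  14  14  17  19  19  25  25  25  25
  5   0   0   6   8   8  14  14  17  19  19  25  25  25  25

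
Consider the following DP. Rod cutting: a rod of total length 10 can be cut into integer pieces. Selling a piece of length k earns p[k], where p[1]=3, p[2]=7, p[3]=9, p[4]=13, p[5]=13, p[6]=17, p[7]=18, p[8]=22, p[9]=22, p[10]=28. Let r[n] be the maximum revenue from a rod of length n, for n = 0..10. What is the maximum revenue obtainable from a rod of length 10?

35

   n    0    1    2    3    4    5    6    7    8    9   10
r[n]    0    3    7   10   14   17   21   24   28   31   35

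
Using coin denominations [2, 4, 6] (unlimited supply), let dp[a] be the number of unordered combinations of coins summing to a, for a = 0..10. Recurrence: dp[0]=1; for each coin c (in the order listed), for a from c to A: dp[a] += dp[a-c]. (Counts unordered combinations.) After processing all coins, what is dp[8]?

4

after  coin     0     1     2     3     4     5     6     7     8     9    10
          2     1     0     1     0     1     0     1     0     1     0     1
          4     1     0     1     0     2     0     2     0     3     0     3
          6     1     0     1     0     2     0     3     0     4     0     5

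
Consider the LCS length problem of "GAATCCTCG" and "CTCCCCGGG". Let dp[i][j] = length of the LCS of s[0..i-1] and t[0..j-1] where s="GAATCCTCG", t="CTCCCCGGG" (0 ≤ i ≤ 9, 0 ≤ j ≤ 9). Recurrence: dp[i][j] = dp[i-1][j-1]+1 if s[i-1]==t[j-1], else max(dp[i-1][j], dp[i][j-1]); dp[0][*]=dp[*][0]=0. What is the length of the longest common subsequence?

5

   ''  C  T  C  C  C  C  G  G  G
''  0  0  0  0  0  0  0  0  0  0
 G  0  0  0  0  0  0  0  1  1  1
 A  0  0  0  0  0  0  0  1  1  1
 A  0  0  0  0  0  0  0  1  1  1
 T  0  0  1  1  1  1  1  1  1  1
 C  0  1  1  2  2  2  2  2  2  2
 C  0  1  1  2  3  3  3  3  3  3
 T  0  1  2  2  3  3  3  3  3  3
 C  0  1  2  3  3  4  4  4  4  4
 G  0  1  2  3  3  4  4  5  5  5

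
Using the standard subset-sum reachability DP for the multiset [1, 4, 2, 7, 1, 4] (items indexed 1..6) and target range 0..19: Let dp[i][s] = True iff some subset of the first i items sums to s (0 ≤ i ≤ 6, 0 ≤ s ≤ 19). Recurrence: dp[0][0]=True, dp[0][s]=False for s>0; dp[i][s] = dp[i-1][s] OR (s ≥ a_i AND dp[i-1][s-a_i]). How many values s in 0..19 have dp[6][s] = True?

20

i\s   0   1   2   3   4   5   6   7   8   9  10  11  12  13  14  15  16  17  18  19
  0   T   F   F   F   F   F   F   F   F   F   F   F   F   F   F   F   F   F   F   F
  1   T   T   F   F   F   F   F   F   F   F   F   F   F   F   F   F   F   F   F   F
  2   T   T   F   F   T   T   F   F   F   F   F   F   F   F   F   F   F   F   F   F
  3   T   T   T   T   T   T   T   T   F   F   F   F   F   F   F   F   F   F   F   F
  4   T   T   T   T   T   T   T   T   T   T   T   T   T   T   T   F   F   F   F   F
  5   T   T   T   T   T   T   T   T   T   T   T   T   T   T   T   T   F   F   F   F
  6   T   T   T   T   T   T   T   T   T   T   T   T   T   T   T   T   T   T   T   T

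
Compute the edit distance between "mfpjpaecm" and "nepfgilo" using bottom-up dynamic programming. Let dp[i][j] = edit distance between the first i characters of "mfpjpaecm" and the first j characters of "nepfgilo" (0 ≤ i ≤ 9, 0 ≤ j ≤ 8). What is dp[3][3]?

2

   ''  n  e  p  f  g  i  l  o
''  0  1  2  3  4  5  6  7  8
 m  1  1  2  3  4  5  6  7  8
 f  2  2  2  3  3  4  5  6  7
 p  3  3  3  2  3  4  5  6  7
 j  4  4  4  3  3  4  5  6  7
 p  5  5  5  4  4  4  5  6  7
 a  6  6  6  5  5  5  5  6  7
 e  7  7  6  6  6  6  6  6  7
 c  8  8  7  7  7  7  7  7  7
 m  9  9  8  8  8  8  8  8  8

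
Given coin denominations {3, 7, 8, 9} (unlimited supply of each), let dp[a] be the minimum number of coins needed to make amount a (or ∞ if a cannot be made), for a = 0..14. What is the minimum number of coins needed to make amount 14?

2

 a  0  1  2  3  4  5  6  7  8  9 10 11 12 13 14
dp  0  -  -  1  -  -  2  1  1  1  2  2  2  3  2
(- denotes ∞ / unreachable)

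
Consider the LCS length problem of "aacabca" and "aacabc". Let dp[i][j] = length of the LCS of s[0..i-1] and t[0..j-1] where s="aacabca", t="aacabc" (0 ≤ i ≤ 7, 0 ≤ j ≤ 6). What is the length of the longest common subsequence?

6

   ''  a  a  c  a  b  c
''  0  0  0  0  0  0  0
 a  0  1  1  1  1  1  1
 a  0  1  2  2  2  2  2
 c  0  1  2  3  3  3  3
 a  0  1  2  3  4  4  4
 b  0  1  2  3  4  5  5
 c  0  1  2  3  4  5  6
 a  0  1  2  3  4  5  6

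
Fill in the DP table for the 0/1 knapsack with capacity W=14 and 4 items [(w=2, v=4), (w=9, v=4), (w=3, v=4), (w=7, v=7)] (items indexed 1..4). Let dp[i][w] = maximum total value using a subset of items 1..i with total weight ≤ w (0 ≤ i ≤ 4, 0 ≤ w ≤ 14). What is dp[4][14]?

15

i\w   0   1   2   3   4   5   6   7   8   9  10  11  12  13  14
  0   0   0   0   0   0   0   0   0   0   0   0   0   0   0   0
  1   0   0   4   4   4   4   4   4   4   4   4   4   4   4   4
  2   0   0   4   4   4   4   4   4   4   4   4   8   8   8   8
  3   0   0   4   4   4   8   8   8   8   8   8   8   8   8  12
  4   0   0   4   4   4   8   8   8   8  11  11  11  15  15  15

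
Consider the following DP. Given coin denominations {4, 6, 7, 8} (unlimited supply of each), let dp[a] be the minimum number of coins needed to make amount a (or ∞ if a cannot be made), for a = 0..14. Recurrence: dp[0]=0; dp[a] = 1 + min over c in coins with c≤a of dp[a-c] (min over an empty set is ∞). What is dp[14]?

2

 a  0  1  2  3  4  5  6  7  8  9 10 11 12 13 14
dp  0  -  -  -  1  -  1  1  1  -  2  2  2  2  2
(- denotes ∞ / unreachable)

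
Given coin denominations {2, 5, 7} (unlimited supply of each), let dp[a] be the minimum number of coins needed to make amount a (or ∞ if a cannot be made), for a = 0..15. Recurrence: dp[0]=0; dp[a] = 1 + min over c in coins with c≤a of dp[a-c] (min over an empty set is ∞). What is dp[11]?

3

 a  0  1  2  3  4  5  6  7  8  9 10 11 12 13 14 15
dp  0  -  1  -  2  1  3  1  4  2  2  3  2  4  2  3
(- denotes ∞ / unreachable)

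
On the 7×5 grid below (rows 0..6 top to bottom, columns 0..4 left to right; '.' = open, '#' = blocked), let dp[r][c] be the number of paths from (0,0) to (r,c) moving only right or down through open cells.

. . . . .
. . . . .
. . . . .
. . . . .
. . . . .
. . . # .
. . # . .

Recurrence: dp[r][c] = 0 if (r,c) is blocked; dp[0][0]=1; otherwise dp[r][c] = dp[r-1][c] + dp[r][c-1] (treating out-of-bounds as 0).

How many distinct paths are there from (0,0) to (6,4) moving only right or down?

r\c   0   1   2   3   4
  0   1   1   1   1   1
  1   1   2   3   4   5
  2   1   3   6  10  15
  3   1   4  10  20  35
  4   1   5  15  35  70
  5   1   6  21   0  70
  6   1   7   0   0  70

70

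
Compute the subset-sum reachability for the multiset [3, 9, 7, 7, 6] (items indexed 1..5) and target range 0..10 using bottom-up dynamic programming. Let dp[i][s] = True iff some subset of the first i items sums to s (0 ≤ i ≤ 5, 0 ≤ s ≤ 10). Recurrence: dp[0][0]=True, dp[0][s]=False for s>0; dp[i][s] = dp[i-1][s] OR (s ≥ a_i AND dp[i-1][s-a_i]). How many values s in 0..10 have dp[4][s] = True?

i\s   0   1   2   3   4   5   6   7   8   9  10
  0   T   F   F   F   F   F   F   F   F   F   F
  1   T   F   F   T   F   F   F   F   F   F   F
  2   T   F   F   T   F   F   F   F   F   T   F
  3   T   F   F   T   F   F   F   T   F   T   T
  4   T   F   F   T   F   F   F   T   F   T   T
  5   T   F   F   T   F   F   T   T   F   T   T

5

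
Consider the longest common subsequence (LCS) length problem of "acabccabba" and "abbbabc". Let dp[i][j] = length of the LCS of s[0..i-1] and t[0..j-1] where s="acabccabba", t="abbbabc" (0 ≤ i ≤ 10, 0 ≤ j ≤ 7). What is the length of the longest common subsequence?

   ''  a  b  b  b  a  b  c
''  0  0  0  0  0  0  0  0
 a  0  1  1  1  1  1  1  1
 c  0  1  1  1  1  1  1  2
 a  0  1  1  1  1  2  2  2
 b  0  1  2  2  2  2  3  3
 c  0  1  2  2  2  2  3  4
 c  0  1  2  2  2  2  3  4
 a  0  1  2  2  2  3  3  4
 b  0  1  2  3  3  3  4  4
 b  0  1  2  3  4  4  4  4
 a  0  1  2  3  4  5  5  5

5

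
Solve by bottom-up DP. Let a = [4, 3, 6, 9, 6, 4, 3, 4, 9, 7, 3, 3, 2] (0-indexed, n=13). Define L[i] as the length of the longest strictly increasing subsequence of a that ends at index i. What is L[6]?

   i    0    1    2    3    4    5    6    7    8    9   10   11   12
a[i]    4    3    6    9    6    4    3    4    9    7    3    3    2
L[i]    1    1    2    3    2    2    1    2    3    3    1    1    1

1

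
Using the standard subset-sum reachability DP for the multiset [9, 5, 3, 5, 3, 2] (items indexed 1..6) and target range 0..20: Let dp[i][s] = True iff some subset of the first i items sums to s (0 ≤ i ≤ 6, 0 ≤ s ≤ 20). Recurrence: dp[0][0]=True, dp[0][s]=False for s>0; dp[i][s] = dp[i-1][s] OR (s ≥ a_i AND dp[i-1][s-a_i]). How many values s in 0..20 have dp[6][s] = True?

19

i\s   0   1   2   3   4   5   6   7   8   9  10  11  12  13  14  15  16  17  18  19  20
  0   T   F   F   F   F   F   F   F   F   F   F   F   F   F   F   F   F   F   F   F   F
  1   T   F   F   F   F   F   F   F   F   T   F   F   F   F   F   F   F   F   F   F   F
  2   T   F   F   F   F   T   F   F   F   T   F   F   F   F   T   F   F   F   F   F   F
  3   T   F   F   T   F   T   F   F   T   T   F   F   T   F   T   F   F   T   F   F   F
  4   T   F   F   T   F   T   F   F   T   T   T   F   T   T   T   F   F   T   F   T   F
  5   T   F   F   T   F   T   T   F   T   T   T   T   T   T   T   T   T   T   F   T   T
  6   T   F   T   T   F   T   T   T   T   T   T   T   T   T   T   T   T   T   T   T   T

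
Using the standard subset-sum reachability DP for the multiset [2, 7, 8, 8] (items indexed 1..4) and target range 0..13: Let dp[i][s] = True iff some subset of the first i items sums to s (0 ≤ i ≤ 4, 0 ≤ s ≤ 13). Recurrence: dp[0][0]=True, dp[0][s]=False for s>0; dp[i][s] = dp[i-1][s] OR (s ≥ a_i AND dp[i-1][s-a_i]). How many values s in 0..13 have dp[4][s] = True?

i\s   0   1   2   3   4   5   6   7   8   9  10  11  12  13
  0   T   F   F   F   F   F   F   F   F   F   F   F   F   F
  1   T   F   T   F   F   F   F   F   F   F   F   F   F   F
  2   T   F   T   F   F   F   F   T   F   T   F   F   F   F
  3   T   F   T   F   F   F   F   T   T   T   T   F   F   F
  4   T   F   T   F   F   F   F   T   T   T   T   F   F   F

6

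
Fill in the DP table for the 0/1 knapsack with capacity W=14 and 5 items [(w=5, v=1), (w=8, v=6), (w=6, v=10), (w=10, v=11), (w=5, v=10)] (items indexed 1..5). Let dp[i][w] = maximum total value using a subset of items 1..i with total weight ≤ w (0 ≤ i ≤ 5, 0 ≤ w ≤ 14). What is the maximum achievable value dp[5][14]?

20

i\w   0   1   2   3   4   5   6   7   8   9  10  11  12  13  14
  0   0   0   0   0   0   0   0   0   0   0   0   0   0   0   0
  1   0   0   0   0   0   1   1   1   1   1   1   1   1   1   1
  2   0   0   0   0   0   1   1   1   6   6   6   6   6   7   7
  3   0   0   0   0   0   1  10  10  10  10  10  11  11  11  16
  4   0   0   0   0   0   1  10  10  10  10  11  11  11  11  16
  5   0   0   0   0   0  10  10  10  10  10  11  20  20  20  20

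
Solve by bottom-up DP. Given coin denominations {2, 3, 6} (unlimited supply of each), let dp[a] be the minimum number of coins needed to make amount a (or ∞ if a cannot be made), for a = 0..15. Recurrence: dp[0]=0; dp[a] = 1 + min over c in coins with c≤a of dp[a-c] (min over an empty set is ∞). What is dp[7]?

3

 a  0  1  2  3  4  5  6  7  8  9 10 11 12 13 14 15
dp  0  -  1  1  2  2  1  3  2  2  3  3  2  4  3  3
(- denotes ∞ / unreachable)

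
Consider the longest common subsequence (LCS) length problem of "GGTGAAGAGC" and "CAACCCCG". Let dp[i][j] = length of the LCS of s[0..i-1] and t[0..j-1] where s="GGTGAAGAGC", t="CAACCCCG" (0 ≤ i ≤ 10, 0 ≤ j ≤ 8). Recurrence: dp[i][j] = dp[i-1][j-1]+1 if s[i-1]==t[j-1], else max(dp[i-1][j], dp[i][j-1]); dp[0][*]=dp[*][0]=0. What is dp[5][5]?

1

   ''  C  A  A  C  C  C  C  G
''  0  0  0  0  0  0  0  0  0
 G  0  0  0  0  0  0  0  0  1
 G  0  0  0  0  0  0  0  0  1
 T  0  0  0  0  0  0  0  0  1
 G  0  0  0  0  0  0  0  0  1
 A  0  0  1  1  1  1  1  1  1
 A  0  0  1  2  2  2  2  2  2
 G  0  0  1  2  2  2  2  2  3
 A  0  0  1  2  2  2  2  2  3
 G  0  0  1  2  2  2  2  2  3
 C  0  1  1  2  3  3  3  3  3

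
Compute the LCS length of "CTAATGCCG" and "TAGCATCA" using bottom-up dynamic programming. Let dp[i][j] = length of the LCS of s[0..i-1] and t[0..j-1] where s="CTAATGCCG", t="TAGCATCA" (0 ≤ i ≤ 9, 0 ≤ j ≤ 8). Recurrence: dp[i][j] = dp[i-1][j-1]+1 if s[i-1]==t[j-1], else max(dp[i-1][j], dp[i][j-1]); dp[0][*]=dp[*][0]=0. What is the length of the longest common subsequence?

5

   ''  T  A  G  C  A  T  C  A
''  0  0  0  0  0  0  0  0  0
 C  0  0  0  0  1  1  1  1  1
 T  0  1  1  1  1  1  2  2  2
 A  0  1  2  2  2  2  2  2  3
 A  0  1  2  2  2  3  3  3  3
 T  0  1  2  2  2  3  4  4  4
 G  0  1  2  3  3  3  4  4  4
 C  0  1  2  3  4  4  4  5  5
 C  0  1  2  3  4  4  4  5  5
 G  0  1  2  3  4  4  4  5  5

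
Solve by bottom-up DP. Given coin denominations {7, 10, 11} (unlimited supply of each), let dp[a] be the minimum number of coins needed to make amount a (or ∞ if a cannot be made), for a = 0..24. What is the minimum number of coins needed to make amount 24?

3

 a  0  1  2  3  4  5  6  7  8  9 10 11 12 13 14 15 16 17 18 19 20 21 22 23 24
dp  0  -  -  -  -  -  -  1  -  -  1  1  -  -  2  -  -  2  2  -  2  2  2  -  3
(- denotes ∞ / unreachable)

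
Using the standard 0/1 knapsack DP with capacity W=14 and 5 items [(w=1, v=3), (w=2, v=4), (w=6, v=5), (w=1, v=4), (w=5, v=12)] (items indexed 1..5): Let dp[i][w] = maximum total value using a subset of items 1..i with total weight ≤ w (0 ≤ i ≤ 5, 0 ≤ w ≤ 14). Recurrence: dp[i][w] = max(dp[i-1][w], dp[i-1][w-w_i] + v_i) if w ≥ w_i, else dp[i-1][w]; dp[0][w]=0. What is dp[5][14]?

25

i\w   0   1   2   3   4   5   6   7   8   9  10  11  12  13  14
  0   0   0   0   0   0   0   0   0   0   0   0   0   0   0   0
  1   0   3   3   3   3   3   3   3   3   3   3   3   3   3   3
  2   0   3   4   7   7   7   7   7   7   7   7   7   7   7   7
  3   0   3   4   7   7   7   7   8   9  12  12  12  12  12  12
  4   0   4   7   8  11  11  11  11  12  13  16  16  16  16  16
  5   0   4   7   8  11  12  16  19  20  23  23  23  23  24  25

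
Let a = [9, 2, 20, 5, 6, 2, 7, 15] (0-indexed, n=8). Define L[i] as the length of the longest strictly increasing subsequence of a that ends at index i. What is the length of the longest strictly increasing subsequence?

5

   i    0    1    2    3    4    5    6    7
a[i]    9    2   20    5    6    2    7   15
L[i]    1    1    2    2    3    1    4    5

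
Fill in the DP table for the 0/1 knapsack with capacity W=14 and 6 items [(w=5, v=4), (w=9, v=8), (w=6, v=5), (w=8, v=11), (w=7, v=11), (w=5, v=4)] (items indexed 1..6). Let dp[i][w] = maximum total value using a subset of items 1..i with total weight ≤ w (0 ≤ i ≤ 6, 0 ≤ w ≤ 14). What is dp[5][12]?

15

i\w   0   1   2   3   4   5   6   7   8   9  10  11  12  13  14
  0   0   0   0   0   0   0   0   0   0   0   0   0   0   0   0
  1   0   0   0   0   0   4   4   4   4   4   4   4   4   4   4
  2   0   0   0   0   0   4   4   4   4   8   8   8   8   8  12
  3   0   0   0   0   0   4   5   5   5   8   8   9   9   9  12
  4   0   0   0   0   0   4   5   5  11  11  11  11  11  15  16
  5   0   0   0   0   0   4   5  11  11  11  11  11  15  16  16
  6   0   0   0   0   0   4   5  11  11  11  11  11  15  16  16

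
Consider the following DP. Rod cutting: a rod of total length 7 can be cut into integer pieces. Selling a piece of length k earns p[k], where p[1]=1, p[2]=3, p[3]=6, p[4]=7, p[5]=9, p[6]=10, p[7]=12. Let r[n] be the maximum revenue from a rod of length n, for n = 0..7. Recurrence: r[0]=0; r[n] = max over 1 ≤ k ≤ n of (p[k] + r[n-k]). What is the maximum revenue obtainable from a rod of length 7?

   n    0    1    2    3    4    5    6    7
r[n]    0    1    3    6    7    9   12   13

13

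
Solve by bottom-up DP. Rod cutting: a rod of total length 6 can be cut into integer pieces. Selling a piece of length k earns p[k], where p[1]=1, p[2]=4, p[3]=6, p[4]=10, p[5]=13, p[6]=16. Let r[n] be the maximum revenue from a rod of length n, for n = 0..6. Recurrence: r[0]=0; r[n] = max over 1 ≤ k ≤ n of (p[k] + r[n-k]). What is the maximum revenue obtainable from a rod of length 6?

   n    0    1    2    3    4    5    6
r[n]    0    1    4    6   10   13   16

16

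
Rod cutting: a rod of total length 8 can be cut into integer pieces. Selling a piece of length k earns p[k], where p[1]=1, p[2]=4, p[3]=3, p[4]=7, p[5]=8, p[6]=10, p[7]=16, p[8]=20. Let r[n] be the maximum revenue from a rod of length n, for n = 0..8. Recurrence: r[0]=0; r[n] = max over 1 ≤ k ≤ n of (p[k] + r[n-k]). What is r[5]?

   n    0    1    2    3    4    5    6    7    8
r[n]    0    1    4    5    8    9   12   16   20

9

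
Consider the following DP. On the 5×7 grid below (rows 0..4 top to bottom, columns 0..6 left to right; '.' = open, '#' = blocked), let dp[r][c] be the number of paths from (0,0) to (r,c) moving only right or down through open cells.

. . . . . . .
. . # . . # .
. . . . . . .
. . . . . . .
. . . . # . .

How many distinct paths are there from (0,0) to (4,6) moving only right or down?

53

r\c   0   1   2   3   4   5   6
  0   1   1   1   1   1   1   1
  1   1   2   0   1   2   0   1
  2   1   3   3   4   6   6   7
  3   1   4   7  11  17  23  30
  4   1   5  12  23   0  23  53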